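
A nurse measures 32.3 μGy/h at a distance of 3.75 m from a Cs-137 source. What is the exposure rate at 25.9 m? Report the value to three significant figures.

By the inverse-square law, the rate at 25.9 m is
(3.75/25.9)² = 0.02096, so 32.3 × 0.02096 = 0.6770 μGy/h.

0.677 μGy/h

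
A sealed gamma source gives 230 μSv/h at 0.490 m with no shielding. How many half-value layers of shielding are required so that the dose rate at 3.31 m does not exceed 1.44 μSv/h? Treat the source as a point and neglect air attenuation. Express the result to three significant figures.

1.81 half-value layers

At 3.31 m, distance alone gives 230 × (0.490/3.31)² = 230 × 0.02191 = 5.039 μSv/h.
Further attenuation needed: 5.039/1.44 = 3.499.
n = log₂(3.499) = 1.807 half-value layers.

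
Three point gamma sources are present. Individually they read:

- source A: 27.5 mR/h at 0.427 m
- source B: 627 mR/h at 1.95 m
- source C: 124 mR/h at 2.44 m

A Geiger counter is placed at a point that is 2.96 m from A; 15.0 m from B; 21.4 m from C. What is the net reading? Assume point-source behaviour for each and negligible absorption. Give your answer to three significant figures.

Each source contributes Iᵢ·(dᵢ/rᵢ)²; contributions add.
A: 27.5 × (0.427/2.96)² = 0.5723 mR/h
B: 627 × (1.95/15.0)² = 10.60 mR/h
C: 124 × (2.44/21.4)² = 1.612 mR/h
Total = 0.5723 + 10.60 + 1.612 = 12.78 mR/h.

12.8 mR/h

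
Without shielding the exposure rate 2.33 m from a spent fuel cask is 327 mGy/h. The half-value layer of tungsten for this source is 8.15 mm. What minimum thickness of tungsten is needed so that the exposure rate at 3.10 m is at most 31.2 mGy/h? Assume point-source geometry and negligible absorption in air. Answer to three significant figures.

At 3.10 m, distance alone gives 327 × (2.33/3.10)² = 327 × 0.5649 = 184.7 mGy/h.
Further attenuation needed: 184.7/31.2 = 5.920.
n = log₂(5.920) = 2.566 half-value layers.
Thickness = 2.566 × 8.15 mm = 20.91 mm.

20.9 mm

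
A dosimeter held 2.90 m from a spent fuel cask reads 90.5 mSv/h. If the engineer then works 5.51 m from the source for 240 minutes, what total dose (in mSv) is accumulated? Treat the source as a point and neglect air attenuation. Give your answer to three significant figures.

100 mSv

Since intensity falls as 1/r², rate at 5.51 m:
(2.90/5.51)² = 0.2770, so 90.5 × 0.2770 = 25.07 mSv/h.
Dose = rate × time = 25.07 mSv/h × 4.000 h = 100.3 mSv.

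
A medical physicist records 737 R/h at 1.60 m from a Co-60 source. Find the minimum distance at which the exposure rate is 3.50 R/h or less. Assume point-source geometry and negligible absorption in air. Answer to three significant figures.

23.2 m

Since intensity falls as 1/r², d₂ = d₁·√(I₁/I₂).
I₁/I₂ = 737/3.50 = 210.6, so d₂ = 1.60 × √210.6 = 23.22 m.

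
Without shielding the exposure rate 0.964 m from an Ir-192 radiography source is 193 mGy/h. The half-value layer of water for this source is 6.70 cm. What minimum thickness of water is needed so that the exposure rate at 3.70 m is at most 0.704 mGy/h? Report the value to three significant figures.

28.3 cm

At 3.70 m, distance alone gives (0.964/3.70)² = 0.06788, so 193 × 0.06788 = 13.10 mGy/h.
Further attenuation needed: 13.10/0.704 = 18.61.
n = log₂(18.61) = 4.218 half-value layers.
Thickness = 4.218 × 6.70 cm = 28.26 cm.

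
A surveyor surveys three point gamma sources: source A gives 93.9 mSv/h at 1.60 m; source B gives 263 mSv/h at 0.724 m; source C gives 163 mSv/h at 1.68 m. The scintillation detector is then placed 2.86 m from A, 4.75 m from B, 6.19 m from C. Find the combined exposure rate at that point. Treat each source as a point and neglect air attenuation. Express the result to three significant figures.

47.5 mSv/h

By superposition, sum each source's inverse-square contribution:
A: 93.9 × (1.60/2.86)² = 29.39 mSv/h
B: 263 × (0.724/4.75)² = 6.110 mSv/h
C: 163 × (1.68/6.19)² = 12.01 mSv/h
Total = 29.39 + 6.110 + 12.01 = 47.51 mSv/h.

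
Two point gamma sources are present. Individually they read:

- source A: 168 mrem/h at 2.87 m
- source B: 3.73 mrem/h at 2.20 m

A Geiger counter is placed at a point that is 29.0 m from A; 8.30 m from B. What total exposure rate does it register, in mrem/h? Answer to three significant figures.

1.91 mrem/h

Each source contributes Iᵢ·(dᵢ/rᵢ)²; contributions add.
A: 168 × (2.87/29.0)² = 1.645 mrem/h
B: 3.73 × (2.20/8.30)² = 0.2621 mrem/h
Total = 1.645 + 0.2621 = 1.907 mrem/h.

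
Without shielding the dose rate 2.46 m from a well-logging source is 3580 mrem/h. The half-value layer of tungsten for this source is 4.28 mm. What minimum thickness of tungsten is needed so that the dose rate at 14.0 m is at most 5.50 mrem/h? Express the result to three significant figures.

18.5 mm

At 14.0 m, distance alone gives (2.46/14.0)² = 0.03088, so 3580 × 0.03088 = 110.6 mrem/h.
Further attenuation needed: 110.6/5.50 = 20.11.
n = log₂(20.11) = 4.330 half-value layers.
Thickness = 4.330 × 4.28 mm = 18.53 mm.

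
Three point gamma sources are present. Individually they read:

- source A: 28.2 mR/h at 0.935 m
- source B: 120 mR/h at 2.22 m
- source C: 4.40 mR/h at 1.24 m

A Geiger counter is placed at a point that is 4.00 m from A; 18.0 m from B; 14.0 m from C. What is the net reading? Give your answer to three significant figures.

3.40 mR/h

By superposition, sum each source's inverse-square contribution:
A: 28.2 × (0.935/4.00)² = 1.541 mR/h
B: 120 × (2.22/18.0)² = 1.825 mR/h
C: 4.40 × (1.24/14.0)² = 0.03452 mR/h
Total = 1.541 + 1.825 + 0.03452 = 3.401 mR/h.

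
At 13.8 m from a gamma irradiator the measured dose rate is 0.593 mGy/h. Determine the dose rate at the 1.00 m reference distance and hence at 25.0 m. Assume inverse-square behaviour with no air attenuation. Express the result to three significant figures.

113 mGy/h; 0.181 mGy/h

Intensity scales as (d₁/d₂)², so
At 1.00 m: (13.8/1.00)² = 190.4, so 0.593 × 190.4 = 112.9 mGy/h
At 25.0 m: 112.9 × (1.00/25.0)² = 112.9 × 0.001600 = 0.1806 mGy/h.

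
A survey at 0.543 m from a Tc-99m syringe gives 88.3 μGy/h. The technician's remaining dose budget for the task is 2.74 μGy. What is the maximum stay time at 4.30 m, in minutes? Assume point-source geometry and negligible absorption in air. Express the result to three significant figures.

Applying the 1/r² law, rate at 4.30 m:
(0.543/4.30)² = 0.01595, so 88.3 × 0.01595 = 1.408 μGy/h.
Stay time = 2.74 μGy ÷ 1.408 μGy/h = 1.946 h = 116.8 min.

117 min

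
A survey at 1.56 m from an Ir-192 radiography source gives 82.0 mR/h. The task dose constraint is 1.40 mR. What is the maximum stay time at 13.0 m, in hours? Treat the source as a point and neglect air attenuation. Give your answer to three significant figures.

1.19 h

By the inverse-square law, rate at 13.0 m:
(1.56/13.0)² = 0.01440, so 82.0 × 0.01440 = 1.181 mR/h.
Stay time = 1.40 mR ÷ 1.181 mR/h = 1.185 h.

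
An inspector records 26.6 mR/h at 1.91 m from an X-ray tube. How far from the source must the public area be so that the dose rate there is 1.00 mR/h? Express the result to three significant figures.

9.85 m

Since intensity falls as 1/r², d₂ = d₁·√(I₁/I₂).
I₁/I₂ = 26.6/1.00 = 26.60, so d₂ = 1.91 × √26.60 = 9.851 m.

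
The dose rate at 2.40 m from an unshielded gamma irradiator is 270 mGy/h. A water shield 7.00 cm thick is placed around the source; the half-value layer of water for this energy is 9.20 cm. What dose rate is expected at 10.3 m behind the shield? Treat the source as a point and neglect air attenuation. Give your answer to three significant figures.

Distance alone: 270 × (2.40/10.3)² = 270 × 0.05429 = 14.66 mGy/h.
Shield: 7.00/9.20 = 0.7609 half-value layers → attenuation 2^(−0.7609) = 0.5901.
Combined: 14.66 × 0.5901 = 8.651 mGy/h.

8.65 mGy/h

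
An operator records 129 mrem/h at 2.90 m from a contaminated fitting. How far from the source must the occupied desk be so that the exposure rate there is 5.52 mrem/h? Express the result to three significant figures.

14.0 m

By the inverse-square law, d₂ = d₁·√(I₁/I₂).
I₁/I₂ = 129/5.52 = 23.37, so d₂ = 2.90 × √23.37 = 14.02 m.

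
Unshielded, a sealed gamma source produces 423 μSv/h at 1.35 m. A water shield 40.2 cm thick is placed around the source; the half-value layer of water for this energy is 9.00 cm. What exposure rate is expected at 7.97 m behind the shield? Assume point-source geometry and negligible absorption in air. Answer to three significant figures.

Distance alone: 423 × (1.35/7.97)² = 423 × 0.02869 = 12.14 μSv/h.
Shield: 40.2/9.00 = 4.467 half-value layers → attenuation 2^(−4.467) = 0.04522.
Combined: 12.14 × 0.04522 = 0.5490 μSv/h.

0.549 μSv/h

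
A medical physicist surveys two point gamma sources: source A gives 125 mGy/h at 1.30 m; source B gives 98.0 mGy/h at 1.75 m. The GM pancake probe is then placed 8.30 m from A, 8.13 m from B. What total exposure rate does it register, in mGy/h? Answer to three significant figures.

7.61 mGy/h

By superposition, sum each source's inverse-square contribution:
A: 125 × (1.30/8.30)² = 3.066 mGy/h
B: 98.0 × (1.75/8.13)² = 4.541 mGy/h
Total = 3.066 + 4.541 = 7.607 mGy/h.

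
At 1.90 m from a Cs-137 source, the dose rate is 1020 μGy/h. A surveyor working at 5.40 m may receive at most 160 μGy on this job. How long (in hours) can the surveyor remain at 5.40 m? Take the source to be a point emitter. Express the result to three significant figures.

1.27 h

Using I₁d₁² = I₂d₂², rate at 5.40 m:
(1.90/5.40)² = 0.1238, so 1020 × 0.1238 = 126.3 μGy/h.
Stay time = 160 μGy ÷ 126.3 μGy/h = 1.267 h.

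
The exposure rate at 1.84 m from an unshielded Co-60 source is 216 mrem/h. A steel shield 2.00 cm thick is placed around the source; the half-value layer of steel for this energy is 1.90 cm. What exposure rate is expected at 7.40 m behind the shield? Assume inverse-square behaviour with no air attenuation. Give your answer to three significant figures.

6.44 mrem/h

Distance alone: (1.84/7.40)² = 0.06183, so 216 × 0.06183 = 13.36 mrem/h.
Shield: 2.00/1.90 = 1.053 half-value layers → attenuation 2^(−1.053) = 0.4820.
Combined: 13.36 × 0.4820 = 6.440 mrem/h.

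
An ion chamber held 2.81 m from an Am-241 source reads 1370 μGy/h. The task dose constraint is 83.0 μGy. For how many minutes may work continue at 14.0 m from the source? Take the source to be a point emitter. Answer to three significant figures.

90.2 min

Using I₁d₁² = I₂d₂², rate at 14.0 m:
(2.81/14.0)² = 0.04029, so 1370 × 0.04029 = 55.20 μGy/h.
Stay time = 83.0 μGy ÷ 55.20 μGy/h = 1.504 h = 90.24 min.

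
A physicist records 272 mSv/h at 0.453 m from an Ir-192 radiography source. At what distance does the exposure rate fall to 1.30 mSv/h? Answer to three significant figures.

6.55 m

Using I₁d₁² = I₂d₂², d₂ = d₁·√(I₁/I₂).
I₁/I₂ = 272/1.30 = 209.2, so d₂ = 0.453 × √209.2 = 6.552 m.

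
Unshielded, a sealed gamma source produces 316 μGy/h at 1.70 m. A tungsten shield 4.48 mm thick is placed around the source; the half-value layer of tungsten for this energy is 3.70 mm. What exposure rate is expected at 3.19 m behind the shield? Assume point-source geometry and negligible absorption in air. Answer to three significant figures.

Distance alone: 316 × (1.70/3.19)² = 316 × 0.2840 = 89.74 μGy/h.
Shield: 4.48/3.70 = 1.211 half-value layers → attenuation 2^(−1.211) = 0.4320.
Combined: 89.74 × 0.4320 = 38.77 μGy/h.

38.8 μGy/h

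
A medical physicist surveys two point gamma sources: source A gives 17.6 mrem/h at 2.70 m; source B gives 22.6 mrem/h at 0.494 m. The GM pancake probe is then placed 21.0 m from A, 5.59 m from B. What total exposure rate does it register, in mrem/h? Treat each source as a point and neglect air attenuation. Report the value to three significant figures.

By superposition, sum each source's inverse-square contribution:
A: 17.6 × (2.70/21.0)² = 0.2909 mrem/h
B: 22.6 × (0.494/5.59)² = 0.1765 mrem/h
Total = 0.2909 + 0.1765 = 0.4674 mrem/h.

0.467 mrem/h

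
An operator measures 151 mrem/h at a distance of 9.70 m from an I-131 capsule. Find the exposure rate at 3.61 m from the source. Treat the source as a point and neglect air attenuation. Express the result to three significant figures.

1090 mrem/h

By the inverse-square law, the rate at 3.61 m is
151 × (9.70/3.61)² = 151 × 7.220 = 1090 mrem/h.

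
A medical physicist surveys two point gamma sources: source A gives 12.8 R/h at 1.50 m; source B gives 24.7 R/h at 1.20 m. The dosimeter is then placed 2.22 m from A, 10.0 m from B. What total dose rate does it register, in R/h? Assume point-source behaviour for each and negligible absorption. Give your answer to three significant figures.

By superposition, sum each source's inverse-square contribution:
A: 12.8 × (1.50/2.22)² = 5.844 R/h
B: 24.7 × (1.20/10.0)² = 0.3557 R/h
Total = 5.844 + 0.3557 = 6.200 R/h.

6.20 R/h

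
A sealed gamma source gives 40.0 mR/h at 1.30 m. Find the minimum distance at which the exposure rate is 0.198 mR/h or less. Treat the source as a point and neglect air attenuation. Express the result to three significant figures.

18.5 m

Intensity scales as (d₁/d₂)², so d₂ = d₁·√(I₁/I₂).
I₁/I₂ = 40.0/0.198 = 202.0, so d₂ = 1.30 × √202.0 = 18.48 m.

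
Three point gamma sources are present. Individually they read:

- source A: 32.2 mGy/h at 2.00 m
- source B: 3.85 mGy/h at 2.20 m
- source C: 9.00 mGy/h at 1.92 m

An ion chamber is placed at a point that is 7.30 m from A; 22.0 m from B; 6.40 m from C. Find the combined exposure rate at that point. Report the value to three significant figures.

By superposition, sum each source's inverse-square contribution:
A: 32.2 × (2.00/7.30)² = 2.417 mGy/h
B: 3.85 × (2.20/22.0)² = 0.03850 mGy/h
C: 9.00 × (1.92/6.40)² = 0.8100 mGy/h
Total = 2.417 + 0.03850 + 0.8100 = 3.265 mGy/h.

3.27 mGy/h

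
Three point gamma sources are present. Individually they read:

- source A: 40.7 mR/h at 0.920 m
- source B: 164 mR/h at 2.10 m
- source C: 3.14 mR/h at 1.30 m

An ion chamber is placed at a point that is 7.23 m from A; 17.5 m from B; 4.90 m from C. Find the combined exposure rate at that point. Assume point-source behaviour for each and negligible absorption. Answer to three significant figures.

By superposition, sum each source's inverse-square contribution:
A: 40.7 × (0.920/7.23)² = 0.6590 mR/h
B: 164 × (2.10/17.5)² = 2.362 mR/h
C: 3.14 × (1.30/4.90)² = 0.2210 mR/h
Total = 0.6590 + 2.362 + 0.2210 = 3.242 mR/h.

3.24 mR/h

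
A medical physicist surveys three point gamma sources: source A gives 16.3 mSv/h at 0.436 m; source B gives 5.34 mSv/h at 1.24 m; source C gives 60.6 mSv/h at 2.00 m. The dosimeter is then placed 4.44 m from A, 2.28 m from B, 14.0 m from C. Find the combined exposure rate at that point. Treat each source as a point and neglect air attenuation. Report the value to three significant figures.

2.97 mSv/h

By superposition, sum each source's inverse-square contribution:
A: 16.3 × (0.436/4.44)² = 0.1572 mSv/h
B: 5.34 × (1.24/2.28)² = 1.579 mSv/h
C: 60.6 × (2.00/14.0)² = 1.237 mSv/h
Total = 0.1572 + 1.579 + 1.237 = 2.973 mSv/h.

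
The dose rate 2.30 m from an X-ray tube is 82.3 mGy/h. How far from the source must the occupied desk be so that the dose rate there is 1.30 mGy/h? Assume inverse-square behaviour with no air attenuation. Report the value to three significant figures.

18.3 m

By the inverse-square law, d₂ = d₁·√(I₁/I₂).
I₁/I₂ = 82.3/1.30 = 63.31, so d₂ = 2.30 × √63.31 = 18.30 m.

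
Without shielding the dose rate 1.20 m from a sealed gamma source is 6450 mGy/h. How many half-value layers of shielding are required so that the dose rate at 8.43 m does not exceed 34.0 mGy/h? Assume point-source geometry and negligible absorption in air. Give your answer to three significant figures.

At 8.43 m, distance alone gives (1.20/8.43)² = 0.02026, so 6450 × 0.02026 = 130.7 mGy/h.
Further attenuation needed: 130.7/34.0 = 3.844.
n = log₂(3.844) = 1.943 half-value layers.

1.94 half-value layers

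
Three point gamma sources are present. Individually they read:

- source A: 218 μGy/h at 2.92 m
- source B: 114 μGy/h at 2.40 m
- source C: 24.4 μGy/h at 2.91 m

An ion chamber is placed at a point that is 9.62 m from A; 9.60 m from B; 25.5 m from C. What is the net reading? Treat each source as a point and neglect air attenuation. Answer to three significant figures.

Each source contributes Iᵢ·(dᵢ/rᵢ)²; contributions add.
A: 218 × (2.92/9.62)² = 20.09 μGy/h
B: 114 × (2.40/9.60)² = 7.125 μGy/h
C: 24.4 × (2.91/25.5)² = 0.3178 μGy/h
Total = 20.09 + 7.125 + 0.3178 = 27.53 μGy/h.

27.5 μGy/h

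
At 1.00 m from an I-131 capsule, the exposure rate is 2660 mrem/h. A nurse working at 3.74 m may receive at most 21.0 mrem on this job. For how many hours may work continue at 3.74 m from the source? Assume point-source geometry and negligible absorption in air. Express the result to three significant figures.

0.110 h

Using I₁d₁² = I₂d₂², rate at 3.74 m:
(1.00/3.74)² = 0.07149, so 2660 × 0.07149 = 190.2 mrem/h.
Stay time = 21.0 mrem ÷ 190.2 mrem/h = 0.1104 h.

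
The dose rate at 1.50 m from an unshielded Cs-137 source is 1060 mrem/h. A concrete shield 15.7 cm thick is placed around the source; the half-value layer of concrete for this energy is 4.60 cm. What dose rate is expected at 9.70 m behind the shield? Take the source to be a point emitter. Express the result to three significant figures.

Distance alone: (1.50/9.70)² = 0.02391, so 1060 × 0.02391 = 25.34 mrem/h.
Shield: 15.7/4.60 = 3.413 half-value layers → attenuation 2^(−3.413) = 0.09388.
Combined: 25.34 × 0.09388 = 2.379 mrem/h.

2.38 mrem/h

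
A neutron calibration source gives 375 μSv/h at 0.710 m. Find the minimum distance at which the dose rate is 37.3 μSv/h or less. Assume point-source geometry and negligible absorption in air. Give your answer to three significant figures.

By the inverse-square law, d₂ = d₁·√(I₁/I₂).
I₁/I₂ = 375/37.3 = 10.05, so d₂ = 0.710 × √10.05 = 2.251 m.

2.25 m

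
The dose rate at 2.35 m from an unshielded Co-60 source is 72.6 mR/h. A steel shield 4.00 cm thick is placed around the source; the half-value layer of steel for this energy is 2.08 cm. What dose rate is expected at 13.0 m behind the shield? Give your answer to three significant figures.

0.626 mR/h

Distance alone: 72.6 × (2.35/13.0)² = 72.6 × 0.03268 = 2.373 mR/h.
Shield: 4.00/2.08 = 1.923 half-value layers → attenuation 2^(−1.923) = 0.2637.
Combined: 2.373 × 0.2637 = 0.6258 mR/h.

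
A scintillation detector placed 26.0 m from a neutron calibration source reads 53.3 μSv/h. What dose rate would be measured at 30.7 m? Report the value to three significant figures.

Applying the 1/r² law, scaling from 26.0 m to 30.7 m:
53.3 × (26.0/30.7)² = 53.3 × 0.7172 = 38.23 μSv/h.

38.2 μSv/h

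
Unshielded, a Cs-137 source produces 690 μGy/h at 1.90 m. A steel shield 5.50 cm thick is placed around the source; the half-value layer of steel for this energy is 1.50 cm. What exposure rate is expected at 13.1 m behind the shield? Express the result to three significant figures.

1.14 μGy/h

Distance alone: 690 × (1.90/13.1)² = 690 × 0.02104 = 14.52 μGy/h.
Shield: 5.50/1.50 = 3.667 half-value layers → attenuation 2^(−3.667) = 0.07873.
Combined: 14.52 × 0.07873 = 1.143 μGy/h.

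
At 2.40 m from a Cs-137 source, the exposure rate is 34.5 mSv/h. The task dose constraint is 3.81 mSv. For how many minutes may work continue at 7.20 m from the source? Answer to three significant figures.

By the inverse-square law, rate at 7.20 m:
34.5 × (2.40/7.20)² = 34.5 × 0.1111 = 3.833 mSv/h.
Stay time = 3.81 mSv ÷ 3.833 mSv/h = 0.9940 h = 59.64 min.

59.6 min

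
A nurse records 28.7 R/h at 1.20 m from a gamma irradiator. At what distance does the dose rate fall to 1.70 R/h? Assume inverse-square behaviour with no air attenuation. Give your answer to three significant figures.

Intensity scales as (d₁/d₂)², so d₂ = d₁·√(I₁/I₂).
I₁/I₂ = 28.7/1.70 = 16.88, so d₂ = 1.20 × √16.88 = 4.930 m.

4.93 m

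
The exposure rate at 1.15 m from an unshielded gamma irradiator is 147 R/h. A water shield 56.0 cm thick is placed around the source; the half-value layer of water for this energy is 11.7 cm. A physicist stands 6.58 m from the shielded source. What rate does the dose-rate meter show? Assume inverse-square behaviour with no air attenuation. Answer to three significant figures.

0.163 R/h

Distance alone: 147 × (1.15/6.58)² = 147 × 0.03055 = 4.491 R/h.
Shield: 56.0/11.7 = 4.786 half-value layers → attenuation 2^(−4.786) = 0.03625.
Combined: 4.491 × 0.03625 = 0.1628 R/h.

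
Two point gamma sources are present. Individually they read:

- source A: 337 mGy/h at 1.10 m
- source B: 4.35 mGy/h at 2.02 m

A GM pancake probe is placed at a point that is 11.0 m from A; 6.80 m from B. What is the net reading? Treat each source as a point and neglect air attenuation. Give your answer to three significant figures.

3.75 mGy/h

Each source contributes Iᵢ·(dᵢ/rᵢ)²; contributions add.
A: 337 × (1.10/11.0)² = 3.370 mGy/h
B: 4.35 × (2.02/6.80)² = 0.3839 mGy/h
Total = 3.370 + 0.3839 = 3.754 mGy/h.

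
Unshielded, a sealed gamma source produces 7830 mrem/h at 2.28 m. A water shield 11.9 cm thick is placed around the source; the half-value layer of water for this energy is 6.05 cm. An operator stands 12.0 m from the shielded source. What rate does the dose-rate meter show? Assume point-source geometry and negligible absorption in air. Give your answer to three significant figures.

72.3 mrem/h

Distance alone: 7830 × (2.28/12.0)² = 7830 × 0.03610 = 282.7 mrem/h.
Shield: 11.9/6.05 = 1.967 half-value layers → attenuation 2^(−1.967) = 0.2558.
Combined: 282.7 × 0.2558 = 72.31 mrem/h.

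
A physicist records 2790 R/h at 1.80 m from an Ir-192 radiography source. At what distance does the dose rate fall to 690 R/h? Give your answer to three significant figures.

3.62 m

Since intensity falls as 1/r², d₂ = d₁·√(I₁/I₂).
I₁/I₂ = 2790/690 = 4.043, so d₂ = 1.80 × √4.043 = 3.619 m.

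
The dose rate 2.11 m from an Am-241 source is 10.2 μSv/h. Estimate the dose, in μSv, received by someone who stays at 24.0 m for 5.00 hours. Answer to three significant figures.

Applying the 1/r² law, rate at 24.0 m:
10.2 × (2.11/24.0)² = 10.2 × 0.007729 = 0.07884 μSv/h.
Dose = rate × time = 0.07884 μSv/h × 5.000 h = 0.3942 μSv.

0.394 μSv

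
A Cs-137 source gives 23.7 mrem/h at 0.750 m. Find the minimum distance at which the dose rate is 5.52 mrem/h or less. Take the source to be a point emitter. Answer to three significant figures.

1.55 m

Applying the 1/r² law, d₂ = d₁·√(I₁/I₂).
I₁/I₂ = 23.7/5.52 = 4.293, so d₂ = 0.750 × √4.293 = 1.554 m.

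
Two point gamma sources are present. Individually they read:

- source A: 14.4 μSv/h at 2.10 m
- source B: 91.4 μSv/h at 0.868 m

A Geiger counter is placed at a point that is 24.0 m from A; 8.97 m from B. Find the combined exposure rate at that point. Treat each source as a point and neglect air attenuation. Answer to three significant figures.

Each source contributes Iᵢ·(dᵢ/rᵢ)²; contributions add.
A: 14.4 × (2.10/24.0)² = 0.1103 μSv/h
B: 91.4 × (0.868/8.97)² = 0.8559 μSv/h
Total = 0.1103 + 0.8559 = 0.9662 μSv/h.

0.966 μSv/h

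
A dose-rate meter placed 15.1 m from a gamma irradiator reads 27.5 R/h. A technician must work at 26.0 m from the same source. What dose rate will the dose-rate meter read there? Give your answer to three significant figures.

9.28 R/h

Since intensity falls as 1/r², scaling from 15.1 m to 26.0 m:
(15.1/26.0)² = 0.3373, so 27.5 × 0.3373 = 9.276 R/h.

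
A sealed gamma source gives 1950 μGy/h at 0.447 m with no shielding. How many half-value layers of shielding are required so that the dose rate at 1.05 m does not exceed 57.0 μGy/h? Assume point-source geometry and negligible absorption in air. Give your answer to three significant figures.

2.63 half-value layers

At 1.05 m, distance alone gives (0.447/1.05)² = 0.1812, so 1950 × 0.1812 = 353.3 μGy/h.
Further attenuation needed: 353.3/57.0 = 6.198.
n = log₂(6.198) = 2.632 half-value layers.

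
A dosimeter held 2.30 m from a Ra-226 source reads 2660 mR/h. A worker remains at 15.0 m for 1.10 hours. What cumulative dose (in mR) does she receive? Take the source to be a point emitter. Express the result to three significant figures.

Since intensity falls as 1/r², rate at 15.0 m:
2660 × (2.30/15.0)² = 2660 × 0.02351 = 62.54 mR/h.
Dose = rate × time = 62.54 mR/h × 1.100 h = 68.79 mR.

68.8 mR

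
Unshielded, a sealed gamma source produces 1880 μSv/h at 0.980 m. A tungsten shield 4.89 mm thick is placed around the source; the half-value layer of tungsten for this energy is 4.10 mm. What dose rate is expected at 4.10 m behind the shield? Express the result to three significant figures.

47.0 μSv/h

Distance alone: (0.980/4.10)² = 0.05713, so 1880 × 0.05713 = 107.4 μSv/h.
Shield: 4.89/4.10 = 1.193 half-value layers → attenuation 2^(−1.193) = 0.4374.
Combined: 107.4 × 0.4374 = 46.98 μSv/h.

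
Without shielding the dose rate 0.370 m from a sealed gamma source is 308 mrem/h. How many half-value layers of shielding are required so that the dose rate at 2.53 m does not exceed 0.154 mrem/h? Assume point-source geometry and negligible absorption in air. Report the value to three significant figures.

5.42 half-value layers

At 2.53 m, distance alone gives (0.370/2.53)² = 0.02139, so 308 × 0.02139 = 6.588 mrem/h.
Further attenuation needed: 6.588/0.154 = 42.78.
n = log₂(42.78) = 5.419 half-value layers.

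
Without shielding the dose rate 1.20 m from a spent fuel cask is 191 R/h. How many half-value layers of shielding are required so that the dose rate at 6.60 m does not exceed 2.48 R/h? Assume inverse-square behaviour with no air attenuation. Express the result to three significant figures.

At 6.60 m, distance alone gives 191 × (1.20/6.60)² = 191 × 0.03306 = 6.314 R/h.
Further attenuation needed: 6.314/2.48 = 2.546.
n = log₂(2.546) = 1.348 half-value layers.

1.35 half-value layers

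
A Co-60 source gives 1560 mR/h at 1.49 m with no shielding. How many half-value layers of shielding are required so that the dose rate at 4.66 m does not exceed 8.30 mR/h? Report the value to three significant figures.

At 4.66 m, distance alone gives 1560 × (1.49/4.66)² = 1560 × 0.1022 = 159.4 mR/h.
Further attenuation needed: 159.4/8.30 = 19.20.
n = log₂(19.20) = 4.263 half-value layers.

4.26 half-value layers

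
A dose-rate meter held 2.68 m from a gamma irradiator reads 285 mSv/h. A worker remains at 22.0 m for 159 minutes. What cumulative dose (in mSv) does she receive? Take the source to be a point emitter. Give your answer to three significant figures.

11.2 mSv

By the inverse-square law, rate at 22.0 m:
285 × (2.68/22.0)² = 285 × 0.01484 = 4.229 mSv/h.
Dose = rate × time = 4.229 mSv/h × 2.650 h = 11.21 mSv.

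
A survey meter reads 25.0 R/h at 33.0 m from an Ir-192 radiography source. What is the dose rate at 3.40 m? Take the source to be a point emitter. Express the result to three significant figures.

Since intensity falls as 1/r², the rate at 3.40 m is
(33.0/3.40)² = 94.20, so 25.0 × 94.20 = 2355 R/h.

2360 R/h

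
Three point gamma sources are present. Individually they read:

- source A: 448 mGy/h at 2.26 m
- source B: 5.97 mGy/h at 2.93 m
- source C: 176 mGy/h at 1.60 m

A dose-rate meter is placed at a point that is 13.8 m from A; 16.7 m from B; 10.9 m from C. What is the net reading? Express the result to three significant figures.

Each source contributes Iᵢ·(dᵢ/rᵢ)²; contributions add.
A: 448 × (2.26/13.8)² = 12.02 mGy/h
B: 5.97 × (2.93/16.7)² = 0.1838 mGy/h
C: 176 × (1.60/10.9)² = 3.792 mGy/h
Total = 12.02 + 0.1838 + 3.792 = 16.00 mGy/h.

16.0 mGy/h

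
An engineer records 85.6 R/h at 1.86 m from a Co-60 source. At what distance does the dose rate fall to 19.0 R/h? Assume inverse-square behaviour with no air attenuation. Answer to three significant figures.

Applying the 1/r² law, d₂ = d₁·√(I₁/I₂).
I₁/I₂ = 85.6/19.0 = 4.505, so d₂ = 1.86 × √4.505 = 3.948 m.

3.95 m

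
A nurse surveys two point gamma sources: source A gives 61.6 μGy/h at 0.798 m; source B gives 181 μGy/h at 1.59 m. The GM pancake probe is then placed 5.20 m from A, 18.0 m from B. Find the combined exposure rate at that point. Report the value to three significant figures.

2.86 μGy/h

By superposition, sum each source's inverse-square contribution:
A: 61.6 × (0.798/5.20)² = 1.451 μGy/h
B: 181 × (1.59/18.0)² = 1.412 μGy/h
Total = 1.451 + 1.412 = 2.863 μGy/h.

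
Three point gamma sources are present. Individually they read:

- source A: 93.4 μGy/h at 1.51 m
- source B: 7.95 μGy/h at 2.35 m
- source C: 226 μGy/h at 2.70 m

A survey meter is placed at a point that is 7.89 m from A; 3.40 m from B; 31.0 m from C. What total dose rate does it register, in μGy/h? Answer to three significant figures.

Each source contributes Iᵢ·(dᵢ/rᵢ)²; contributions add.
A: 93.4 × (1.51/7.89)² = 3.421 μGy/h
B: 7.95 × (2.35/3.40)² = 3.798 μGy/h
C: 226 × (2.70/31.0)² = 1.714 μGy/h
Total = 3.421 + 3.798 + 1.714 = 8.933 μGy/h.

8.93 μGy/h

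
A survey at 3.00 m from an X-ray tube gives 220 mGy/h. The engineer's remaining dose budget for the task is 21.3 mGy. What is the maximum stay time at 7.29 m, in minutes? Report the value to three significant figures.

34.3 min

Intensity scales as (d₁/d₂)², so rate at 7.29 m:
220 × (3.00/7.29)² = 220 × 0.1694 = 37.27 mGy/h.
Stay time = 21.3 mGy ÷ 37.27 mGy/h = 0.5715 h = 34.29 min.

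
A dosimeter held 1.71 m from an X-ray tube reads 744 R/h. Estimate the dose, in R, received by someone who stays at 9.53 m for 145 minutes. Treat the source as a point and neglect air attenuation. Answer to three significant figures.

57.9 R

Applying the 1/r² law, rate at 9.53 m:
(1.71/9.53)² = 0.03220, so 744 × 0.03220 = 23.96 R/h.
Dose = rate × time = 23.96 R/h × 2.417 h = 57.91 R.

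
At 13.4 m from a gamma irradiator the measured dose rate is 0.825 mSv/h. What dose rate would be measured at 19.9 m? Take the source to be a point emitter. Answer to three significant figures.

Since intensity falls as 1/r², scaling from 13.4 m to 19.9 m:
0.825 × (13.4/19.9)² = 0.825 × 0.4534 = 0.3741 mSv/h.

0.374 mSv/h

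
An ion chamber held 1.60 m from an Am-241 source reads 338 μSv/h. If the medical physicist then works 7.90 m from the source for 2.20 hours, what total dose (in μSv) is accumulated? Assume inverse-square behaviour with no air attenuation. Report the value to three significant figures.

30.5 μSv

By the inverse-square law, rate at 7.90 m:
(1.60/7.90)² = 0.04102, so 338 × 0.04102 = 13.86 μSv/h.
Dose = rate × time = 13.86 μSv/h × 2.200 h = 30.49 μSv.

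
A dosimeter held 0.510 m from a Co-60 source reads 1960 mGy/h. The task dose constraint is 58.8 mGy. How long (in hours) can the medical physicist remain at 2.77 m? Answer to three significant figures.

0.885 h

Applying the 1/r² law, rate at 2.77 m:
(0.510/2.77)² = 0.03390, so 1960 × 0.03390 = 66.44 mGy/h.
Stay time = 58.8 mGy ÷ 66.44 mGy/h = 0.8850 h.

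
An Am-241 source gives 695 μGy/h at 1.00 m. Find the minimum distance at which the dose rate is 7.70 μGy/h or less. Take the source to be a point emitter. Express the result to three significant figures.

9.50 m

Since intensity falls as 1/r², d₂ = d₁·√(I₁/I₂).
I₁/I₂ = 695/7.70 = 90.26, so d₂ = 1.00 × √90.26 = 9.501 m.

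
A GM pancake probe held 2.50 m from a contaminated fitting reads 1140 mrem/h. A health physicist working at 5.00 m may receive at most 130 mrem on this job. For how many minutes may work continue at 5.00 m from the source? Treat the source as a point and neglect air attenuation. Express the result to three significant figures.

27.4 min

By the inverse-square law, rate at 5.00 m:
(2.50/5.00)² = 0.2500, so 1140 × 0.2500 = 285.0 mrem/h.
Stay time = 130 mrem ÷ 285.0 mrem/h = 0.4561 h = 27.37 min.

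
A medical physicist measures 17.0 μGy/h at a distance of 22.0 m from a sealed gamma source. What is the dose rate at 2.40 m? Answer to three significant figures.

1430 μGy/h

Since intensity falls as 1/r², the rate at 2.40 m is
(22.0/2.40)² = 84.03, so 17.0 × 84.03 = 1429 μGy/h.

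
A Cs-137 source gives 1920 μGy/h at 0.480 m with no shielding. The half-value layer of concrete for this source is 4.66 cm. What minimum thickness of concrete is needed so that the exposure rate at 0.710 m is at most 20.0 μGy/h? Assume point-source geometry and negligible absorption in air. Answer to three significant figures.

25.4 cm

At 0.710 m, distance alone gives (0.480/0.710)² = 0.4571, so 1920 × 0.4571 = 877.6 μGy/h.
Further attenuation needed: 877.6/20.0 = 43.88.
n = log₂(43.88) = 5.455 half-value layers.
Thickness = 5.455 × 4.66 cm = 25.42 cm.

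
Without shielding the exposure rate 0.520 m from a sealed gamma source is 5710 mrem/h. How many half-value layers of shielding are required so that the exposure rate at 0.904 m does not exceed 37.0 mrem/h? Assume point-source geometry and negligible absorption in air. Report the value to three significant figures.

At 0.904 m, distance alone gives (0.520/0.904)² = 0.3309, so 5710 × 0.3309 = 1889 mrem/h.
Further attenuation needed: 1889/37.0 = 51.05.
n = log₂(51.05) = 5.674 half-value layers.

5.67 half-value layers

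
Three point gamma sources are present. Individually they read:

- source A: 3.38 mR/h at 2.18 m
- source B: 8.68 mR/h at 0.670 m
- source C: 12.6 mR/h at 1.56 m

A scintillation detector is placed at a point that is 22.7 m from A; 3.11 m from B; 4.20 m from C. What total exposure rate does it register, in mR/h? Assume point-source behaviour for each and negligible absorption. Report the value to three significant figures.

Each source contributes Iᵢ·(dᵢ/rᵢ)²; contributions add.
A: 3.38 × (2.18/22.7)² = 0.03117 mR/h
B: 8.68 × (0.670/3.11)² = 0.4029 mR/h
C: 12.6 × (1.56/4.20)² = 1.738 mR/h
Total = 0.03117 + 0.4029 + 1.738 = 2.172 mR/h.

2.17 mR/h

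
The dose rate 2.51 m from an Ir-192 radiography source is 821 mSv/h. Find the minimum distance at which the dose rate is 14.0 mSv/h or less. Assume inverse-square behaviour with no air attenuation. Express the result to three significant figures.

Using I₁d₁² = I₂d₂², d₂ = d₁·√(I₁/I₂).
I₁/I₂ = 821/14.0 = 58.64, so d₂ = 2.51 × √58.64 = 19.22 m.

19.2 m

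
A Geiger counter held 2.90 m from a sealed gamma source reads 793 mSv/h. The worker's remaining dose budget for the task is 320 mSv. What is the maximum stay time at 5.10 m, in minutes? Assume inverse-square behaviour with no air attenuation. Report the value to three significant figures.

74.9 min

Intensity scales as (d₁/d₂)², so rate at 5.10 m:
793 × (2.90/5.10)² = 793 × 0.3233 = 256.4 mSv/h.
Stay time = 320 mSv ÷ 256.4 mSv/h = 1.248 h = 74.88 min.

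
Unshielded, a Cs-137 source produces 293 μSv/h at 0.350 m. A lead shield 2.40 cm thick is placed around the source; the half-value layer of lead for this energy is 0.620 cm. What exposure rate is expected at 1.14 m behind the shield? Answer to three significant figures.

Distance alone: 293 × (0.350/1.14)² = 293 × 0.09426 = 27.62 μSv/h.
Shield: 2.40/0.620 = 3.871 half-value layers → attenuation 2^(−3.871) = 0.06835.
Combined: 27.62 × 0.06835 = 1.888 μSv/h.

1.89 μSv/h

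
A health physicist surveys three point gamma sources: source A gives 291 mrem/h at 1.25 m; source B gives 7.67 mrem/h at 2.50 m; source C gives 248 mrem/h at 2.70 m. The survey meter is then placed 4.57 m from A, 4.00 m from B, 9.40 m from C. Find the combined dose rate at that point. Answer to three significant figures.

By superposition, sum each source's inverse-square contribution:
A: 291 × (1.25/4.57)² = 21.77 mrem/h
B: 7.67 × (2.50/4.00)² = 2.996 mrem/h
C: 248 × (2.70/9.40)² = 20.46 mrem/h
Total = 21.77 + 2.996 + 20.46 = 45.23 mrem/h.

45.2 mrem/h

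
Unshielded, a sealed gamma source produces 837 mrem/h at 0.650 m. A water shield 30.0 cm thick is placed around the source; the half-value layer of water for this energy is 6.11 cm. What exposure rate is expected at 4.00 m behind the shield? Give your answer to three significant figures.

Distance alone: (0.650/4.00)² = 0.02641, so 837 × 0.02641 = 22.11 mrem/h.
Shield: 30.0/6.11 = 4.910 half-value layers → attenuation 2^(−4.910) = 0.03326.
Combined: 22.11 × 0.03326 = 0.7354 mrem/h.

0.735 mrem/h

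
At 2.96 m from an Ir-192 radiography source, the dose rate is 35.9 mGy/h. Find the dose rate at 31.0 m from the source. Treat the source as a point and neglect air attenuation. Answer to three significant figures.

0.327 mGy/h

By the inverse-square law, the rate at 31.0 m is
35.9 × (2.96/31.0)² = 35.9 × 0.009117 = 0.3273 mGy/h.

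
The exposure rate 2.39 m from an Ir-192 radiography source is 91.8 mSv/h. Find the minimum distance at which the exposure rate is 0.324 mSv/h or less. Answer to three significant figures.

Using I₁d₁² = I₂d₂², d₂ = d₁·√(I₁/I₂).
I₁/I₂ = 91.8/0.324 = 283.3, so d₂ = 2.39 × √283.3 = 40.23 m.

40.2 m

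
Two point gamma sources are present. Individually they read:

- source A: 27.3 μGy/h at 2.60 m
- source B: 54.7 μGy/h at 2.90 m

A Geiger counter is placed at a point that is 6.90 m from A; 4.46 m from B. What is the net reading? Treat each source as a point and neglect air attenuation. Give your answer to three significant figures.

27.0 μGy/h

Each source contributes Iᵢ·(dᵢ/rᵢ)²; contributions add.
A: 27.3 × (2.60/6.90)² = 3.876 μGy/h
B: 54.7 × (2.90/4.46)² = 23.13 μGy/h
Total = 3.876 + 23.13 = 27.01 μGy/h.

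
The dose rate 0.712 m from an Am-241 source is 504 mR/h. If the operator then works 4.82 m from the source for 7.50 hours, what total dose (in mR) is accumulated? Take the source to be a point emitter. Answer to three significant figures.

Applying the 1/r² law, rate at 4.82 m:
504 × (0.712/4.82)² = 504 × 0.02182 = 11.00 mR/h.
Dose = rate × time = 11.00 mR/h × 7.500 h = 82.50 mR.

82.5 mR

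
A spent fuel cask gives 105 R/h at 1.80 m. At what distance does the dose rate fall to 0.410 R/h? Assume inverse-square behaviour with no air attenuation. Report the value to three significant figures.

Using I₁d₁² = I₂d₂², d₂ = d₁·√(I₁/I₂).
I₁/I₂ = 105/0.410 = 256.1, so d₂ = 1.80 × √256.1 = 28.81 m.

28.8 m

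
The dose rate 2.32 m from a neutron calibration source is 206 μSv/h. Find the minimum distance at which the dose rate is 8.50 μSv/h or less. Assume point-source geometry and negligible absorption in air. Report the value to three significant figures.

11.4 m

Intensity scales as (d₁/d₂)², so d₂ = d₁·√(I₁/I₂).
I₁/I₂ = 206/8.50 = 24.24, so d₂ = 2.32 × √24.24 = 11.42 m.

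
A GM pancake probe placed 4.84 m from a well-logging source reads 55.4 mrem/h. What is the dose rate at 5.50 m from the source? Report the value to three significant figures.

Using I₁d₁² = I₂d₂², scaling from 4.84 m to 5.50 m:
(4.84/5.50)² = 0.7744, so 55.4 × 0.7744 = 42.90 mrem/h.

42.9 mrem/h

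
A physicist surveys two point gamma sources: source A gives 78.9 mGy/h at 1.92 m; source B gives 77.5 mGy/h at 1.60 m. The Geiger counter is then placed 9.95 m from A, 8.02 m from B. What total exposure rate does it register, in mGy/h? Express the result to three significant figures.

Each source contributes Iᵢ·(dᵢ/rᵢ)²; contributions add.
A: 78.9 × (1.92/9.95)² = 2.938 mGy/h
B: 77.5 × (1.60/8.02)² = 3.085 mGy/h
Total = 2.938 + 3.085 = 6.023 mGy/h.

6.02 mGy/h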